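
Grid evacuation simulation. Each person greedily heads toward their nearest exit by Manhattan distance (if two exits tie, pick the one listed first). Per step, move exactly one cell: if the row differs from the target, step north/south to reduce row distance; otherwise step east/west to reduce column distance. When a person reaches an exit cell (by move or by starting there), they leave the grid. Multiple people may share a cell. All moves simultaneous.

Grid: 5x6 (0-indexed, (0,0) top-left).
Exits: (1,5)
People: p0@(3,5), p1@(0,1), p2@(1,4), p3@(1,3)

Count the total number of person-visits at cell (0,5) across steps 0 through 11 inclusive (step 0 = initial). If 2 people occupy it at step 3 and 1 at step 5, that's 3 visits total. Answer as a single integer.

Answer: 0

Derivation:
Step 0: p0@(3,5) p1@(0,1) p2@(1,4) p3@(1,3) -> at (0,5): 0 [-], cum=0
Step 1: p0@(2,5) p1@(1,1) p2@ESC p3@(1,4) -> at (0,5): 0 [-], cum=0
Step 2: p0@ESC p1@(1,2) p2@ESC p3@ESC -> at (0,5): 0 [-], cum=0
Step 3: p0@ESC p1@(1,3) p2@ESC p3@ESC -> at (0,5): 0 [-], cum=0
Step 4: p0@ESC p1@(1,4) p2@ESC p3@ESC -> at (0,5): 0 [-], cum=0
Step 5: p0@ESC p1@ESC p2@ESC p3@ESC -> at (0,5): 0 [-], cum=0
Total visits = 0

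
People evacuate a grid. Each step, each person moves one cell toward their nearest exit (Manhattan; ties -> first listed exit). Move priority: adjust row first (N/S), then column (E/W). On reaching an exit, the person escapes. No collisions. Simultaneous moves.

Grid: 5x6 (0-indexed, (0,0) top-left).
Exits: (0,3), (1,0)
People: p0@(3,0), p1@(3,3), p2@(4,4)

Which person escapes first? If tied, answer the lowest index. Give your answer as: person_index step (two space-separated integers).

Step 1: p0:(3,0)->(2,0) | p1:(3,3)->(2,3) | p2:(4,4)->(3,4)
Step 2: p0:(2,0)->(1,0)->EXIT | p1:(2,3)->(1,3) | p2:(3,4)->(2,4)
Step 3: p0:escaped | p1:(1,3)->(0,3)->EXIT | p2:(2,4)->(1,4)
Step 4: p0:escaped | p1:escaped | p2:(1,4)->(0,4)
Step 5: p0:escaped | p1:escaped | p2:(0,4)->(0,3)->EXIT
Exit steps: [2, 3, 5]
First to escape: p0 at step 2

Answer: 0 2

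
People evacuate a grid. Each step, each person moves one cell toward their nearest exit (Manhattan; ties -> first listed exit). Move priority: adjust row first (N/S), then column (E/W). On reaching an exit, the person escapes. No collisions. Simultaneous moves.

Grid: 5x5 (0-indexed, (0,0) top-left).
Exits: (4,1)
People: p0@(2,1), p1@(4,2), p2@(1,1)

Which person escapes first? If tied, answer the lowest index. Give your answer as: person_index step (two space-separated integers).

Step 1: p0:(2,1)->(3,1) | p1:(4,2)->(4,1)->EXIT | p2:(1,1)->(2,1)
Step 2: p0:(3,1)->(4,1)->EXIT | p1:escaped | p2:(2,1)->(3,1)
Step 3: p0:escaped | p1:escaped | p2:(3,1)->(4,1)->EXIT
Exit steps: [2, 1, 3]
First to escape: p1 at step 1

Answer: 1 1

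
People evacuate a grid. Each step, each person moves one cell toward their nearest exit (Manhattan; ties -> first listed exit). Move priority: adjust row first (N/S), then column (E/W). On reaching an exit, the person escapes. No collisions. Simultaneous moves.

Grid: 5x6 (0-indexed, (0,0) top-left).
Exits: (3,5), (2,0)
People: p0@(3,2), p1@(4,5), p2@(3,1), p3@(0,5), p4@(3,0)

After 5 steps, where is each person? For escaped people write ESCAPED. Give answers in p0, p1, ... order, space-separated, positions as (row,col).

Step 1: p0:(3,2)->(3,3) | p1:(4,5)->(3,5)->EXIT | p2:(3,1)->(2,1) | p3:(0,5)->(1,5) | p4:(3,0)->(2,0)->EXIT
Step 2: p0:(3,3)->(3,4) | p1:escaped | p2:(2,1)->(2,0)->EXIT | p3:(1,5)->(2,5) | p4:escaped
Step 3: p0:(3,4)->(3,5)->EXIT | p1:escaped | p2:escaped | p3:(2,5)->(3,5)->EXIT | p4:escaped

ESCAPED ESCAPED ESCAPED ESCAPED ESCAPED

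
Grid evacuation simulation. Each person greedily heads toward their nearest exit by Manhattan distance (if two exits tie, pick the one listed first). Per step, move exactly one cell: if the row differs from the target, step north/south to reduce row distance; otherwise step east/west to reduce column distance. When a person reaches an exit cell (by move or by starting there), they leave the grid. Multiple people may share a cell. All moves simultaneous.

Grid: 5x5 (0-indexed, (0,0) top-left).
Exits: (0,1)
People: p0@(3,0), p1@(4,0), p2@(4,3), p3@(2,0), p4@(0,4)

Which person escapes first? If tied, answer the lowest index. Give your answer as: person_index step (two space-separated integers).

Step 1: p0:(3,0)->(2,0) | p1:(4,0)->(3,0) | p2:(4,3)->(3,3) | p3:(2,0)->(1,0) | p4:(0,4)->(0,3)
Step 2: p0:(2,0)->(1,0) | p1:(3,0)->(2,0) | p2:(3,3)->(2,3) | p3:(1,0)->(0,0) | p4:(0,3)->(0,2)
Step 3: p0:(1,0)->(0,0) | p1:(2,0)->(1,0) | p2:(2,3)->(1,3) | p3:(0,0)->(0,1)->EXIT | p4:(0,2)->(0,1)->EXIT
Step 4: p0:(0,0)->(0,1)->EXIT | p1:(1,0)->(0,0) | p2:(1,3)->(0,3) | p3:escaped | p4:escaped
Step 5: p0:escaped | p1:(0,0)->(0,1)->EXIT | p2:(0,3)->(0,2) | p3:escaped | p4:escaped
Step 6: p0:escaped | p1:escaped | p2:(0,2)->(0,1)->EXIT | p3:escaped | p4:escaped
Exit steps: [4, 5, 6, 3, 3]
First to escape: p3 at step 3

Answer: 3 3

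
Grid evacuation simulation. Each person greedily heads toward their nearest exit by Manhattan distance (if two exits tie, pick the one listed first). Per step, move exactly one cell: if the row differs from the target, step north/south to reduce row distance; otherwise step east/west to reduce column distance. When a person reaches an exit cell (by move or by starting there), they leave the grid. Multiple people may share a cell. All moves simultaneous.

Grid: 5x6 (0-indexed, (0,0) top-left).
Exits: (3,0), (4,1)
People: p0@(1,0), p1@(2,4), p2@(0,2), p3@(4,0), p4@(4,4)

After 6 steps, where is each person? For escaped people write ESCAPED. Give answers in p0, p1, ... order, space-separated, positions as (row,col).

Step 1: p0:(1,0)->(2,0) | p1:(2,4)->(3,4) | p2:(0,2)->(1,2) | p3:(4,0)->(3,0)->EXIT | p4:(4,4)->(4,3)
Step 2: p0:(2,0)->(3,0)->EXIT | p1:(3,4)->(3,3) | p2:(1,2)->(2,2) | p3:escaped | p4:(4,3)->(4,2)
Step 3: p0:escaped | p1:(3,3)->(3,2) | p2:(2,2)->(3,2) | p3:escaped | p4:(4,2)->(4,1)->EXIT
Step 4: p0:escaped | p1:(3,2)->(3,1) | p2:(3,2)->(3,1) | p3:escaped | p4:escaped
Step 5: p0:escaped | p1:(3,1)->(3,0)->EXIT | p2:(3,1)->(3,0)->EXIT | p3:escaped | p4:escaped

ESCAPED ESCAPED ESCAPED ESCAPED ESCAPED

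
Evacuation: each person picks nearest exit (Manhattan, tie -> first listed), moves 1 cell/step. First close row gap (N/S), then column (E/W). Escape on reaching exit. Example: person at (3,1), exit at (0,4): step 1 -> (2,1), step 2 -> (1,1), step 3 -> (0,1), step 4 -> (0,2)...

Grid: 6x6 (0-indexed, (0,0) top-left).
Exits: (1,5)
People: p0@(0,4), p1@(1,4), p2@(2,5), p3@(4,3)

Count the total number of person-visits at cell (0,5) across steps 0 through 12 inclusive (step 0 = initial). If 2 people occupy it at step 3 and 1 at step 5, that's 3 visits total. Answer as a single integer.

Step 0: p0@(0,4) p1@(1,4) p2@(2,5) p3@(4,3) -> at (0,5): 0 [-], cum=0
Step 1: p0@(1,4) p1@ESC p2@ESC p3@(3,3) -> at (0,5): 0 [-], cum=0
Step 2: p0@ESC p1@ESC p2@ESC p3@(2,3) -> at (0,5): 0 [-], cum=0
Step 3: p0@ESC p1@ESC p2@ESC p3@(1,3) -> at (0,5): 0 [-], cum=0
Step 4: p0@ESC p1@ESC p2@ESC p3@(1,4) -> at (0,5): 0 [-], cum=0
Step 5: p0@ESC p1@ESC p2@ESC p3@ESC -> at (0,5): 0 [-], cum=0
Total visits = 0

Answer: 0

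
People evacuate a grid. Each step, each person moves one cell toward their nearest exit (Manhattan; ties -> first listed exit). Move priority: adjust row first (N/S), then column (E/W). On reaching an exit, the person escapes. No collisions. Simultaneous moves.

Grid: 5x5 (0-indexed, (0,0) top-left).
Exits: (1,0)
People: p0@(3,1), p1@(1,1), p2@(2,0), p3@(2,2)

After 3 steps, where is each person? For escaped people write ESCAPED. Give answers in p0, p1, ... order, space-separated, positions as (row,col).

Step 1: p0:(3,1)->(2,1) | p1:(1,1)->(1,0)->EXIT | p2:(2,0)->(1,0)->EXIT | p3:(2,2)->(1,2)
Step 2: p0:(2,1)->(1,1) | p1:escaped | p2:escaped | p3:(1,2)->(1,1)
Step 3: p0:(1,1)->(1,0)->EXIT | p1:escaped | p2:escaped | p3:(1,1)->(1,0)->EXIT

ESCAPED ESCAPED ESCAPED ESCAPED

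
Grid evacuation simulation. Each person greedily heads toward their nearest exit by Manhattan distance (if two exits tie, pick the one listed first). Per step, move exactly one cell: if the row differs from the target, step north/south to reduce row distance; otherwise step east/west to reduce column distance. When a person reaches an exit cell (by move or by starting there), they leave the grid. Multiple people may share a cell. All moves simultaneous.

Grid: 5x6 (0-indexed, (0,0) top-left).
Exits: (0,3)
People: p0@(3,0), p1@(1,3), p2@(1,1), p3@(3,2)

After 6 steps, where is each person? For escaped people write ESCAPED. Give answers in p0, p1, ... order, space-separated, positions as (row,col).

Step 1: p0:(3,0)->(2,0) | p1:(1,3)->(0,3)->EXIT | p2:(1,1)->(0,1) | p3:(3,2)->(2,2)
Step 2: p0:(2,0)->(1,0) | p1:escaped | p2:(0,1)->(0,2) | p3:(2,2)->(1,2)
Step 3: p0:(1,0)->(0,0) | p1:escaped | p2:(0,2)->(0,3)->EXIT | p3:(1,2)->(0,2)
Step 4: p0:(0,0)->(0,1) | p1:escaped | p2:escaped | p3:(0,2)->(0,3)->EXIT
Step 5: p0:(0,1)->(0,2) | p1:escaped | p2:escaped | p3:escaped
Step 6: p0:(0,2)->(0,3)->EXIT | p1:escaped | p2:escaped | p3:escaped

ESCAPED ESCAPED ESCAPED ESCAPED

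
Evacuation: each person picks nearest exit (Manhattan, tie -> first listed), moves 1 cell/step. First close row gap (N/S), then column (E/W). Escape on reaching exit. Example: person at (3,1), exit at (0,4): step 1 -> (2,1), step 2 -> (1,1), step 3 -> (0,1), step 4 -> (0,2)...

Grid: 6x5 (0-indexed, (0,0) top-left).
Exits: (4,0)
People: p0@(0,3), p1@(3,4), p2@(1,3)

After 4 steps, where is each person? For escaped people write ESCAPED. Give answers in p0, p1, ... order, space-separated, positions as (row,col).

Step 1: p0:(0,3)->(1,3) | p1:(3,4)->(4,4) | p2:(1,3)->(2,3)
Step 2: p0:(1,3)->(2,3) | p1:(4,4)->(4,3) | p2:(2,3)->(3,3)
Step 3: p0:(2,3)->(3,3) | p1:(4,3)->(4,2) | p2:(3,3)->(4,3)
Step 4: p0:(3,3)->(4,3) | p1:(4,2)->(4,1) | p2:(4,3)->(4,2)

(4,3) (4,1) (4,2)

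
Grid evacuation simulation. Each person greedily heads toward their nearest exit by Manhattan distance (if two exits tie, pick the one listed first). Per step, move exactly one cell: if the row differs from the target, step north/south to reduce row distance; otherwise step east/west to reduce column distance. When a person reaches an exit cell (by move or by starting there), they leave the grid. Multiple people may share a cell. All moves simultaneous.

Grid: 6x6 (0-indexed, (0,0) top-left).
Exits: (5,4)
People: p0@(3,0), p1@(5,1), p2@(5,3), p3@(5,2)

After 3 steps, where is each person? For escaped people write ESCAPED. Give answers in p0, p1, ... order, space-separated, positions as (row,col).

Step 1: p0:(3,0)->(4,0) | p1:(5,1)->(5,2) | p2:(5,3)->(5,4)->EXIT | p3:(5,2)->(5,3)
Step 2: p0:(4,0)->(5,0) | p1:(5,2)->(5,3) | p2:escaped | p3:(5,3)->(5,4)->EXIT
Step 3: p0:(5,0)->(5,1) | p1:(5,3)->(5,4)->EXIT | p2:escaped | p3:escaped

(5,1) ESCAPED ESCAPED ESCAPED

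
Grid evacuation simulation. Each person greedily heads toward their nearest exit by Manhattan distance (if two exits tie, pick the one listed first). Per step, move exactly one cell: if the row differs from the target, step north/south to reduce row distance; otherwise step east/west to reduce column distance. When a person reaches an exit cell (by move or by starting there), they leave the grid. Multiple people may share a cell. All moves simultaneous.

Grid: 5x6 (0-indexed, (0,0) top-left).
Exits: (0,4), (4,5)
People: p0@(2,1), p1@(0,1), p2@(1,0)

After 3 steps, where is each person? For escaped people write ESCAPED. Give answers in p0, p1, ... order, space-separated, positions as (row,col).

Step 1: p0:(2,1)->(1,1) | p1:(0,1)->(0,2) | p2:(1,0)->(0,0)
Step 2: p0:(1,1)->(0,1) | p1:(0,2)->(0,3) | p2:(0,0)->(0,1)
Step 3: p0:(0,1)->(0,2) | p1:(0,3)->(0,4)->EXIT | p2:(0,1)->(0,2)

(0,2) ESCAPED (0,2)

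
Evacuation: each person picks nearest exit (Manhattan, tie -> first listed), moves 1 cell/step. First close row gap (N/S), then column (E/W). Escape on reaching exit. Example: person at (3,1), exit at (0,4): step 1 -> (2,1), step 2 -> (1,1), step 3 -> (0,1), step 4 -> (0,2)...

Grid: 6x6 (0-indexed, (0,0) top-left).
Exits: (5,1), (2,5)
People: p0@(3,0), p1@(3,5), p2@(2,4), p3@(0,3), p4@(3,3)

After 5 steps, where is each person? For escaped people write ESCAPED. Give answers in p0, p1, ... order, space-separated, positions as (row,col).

Step 1: p0:(3,0)->(4,0) | p1:(3,5)->(2,5)->EXIT | p2:(2,4)->(2,5)->EXIT | p3:(0,3)->(1,3) | p4:(3,3)->(2,3)
Step 2: p0:(4,0)->(5,0) | p1:escaped | p2:escaped | p3:(1,3)->(2,3) | p4:(2,3)->(2,4)
Step 3: p0:(5,0)->(5,1)->EXIT | p1:escaped | p2:escaped | p3:(2,3)->(2,4) | p4:(2,4)->(2,5)->EXIT
Step 4: p0:escaped | p1:escaped | p2:escaped | p3:(2,4)->(2,5)->EXIT | p4:escaped

ESCAPED ESCAPED ESCAPED ESCAPED ESCAPED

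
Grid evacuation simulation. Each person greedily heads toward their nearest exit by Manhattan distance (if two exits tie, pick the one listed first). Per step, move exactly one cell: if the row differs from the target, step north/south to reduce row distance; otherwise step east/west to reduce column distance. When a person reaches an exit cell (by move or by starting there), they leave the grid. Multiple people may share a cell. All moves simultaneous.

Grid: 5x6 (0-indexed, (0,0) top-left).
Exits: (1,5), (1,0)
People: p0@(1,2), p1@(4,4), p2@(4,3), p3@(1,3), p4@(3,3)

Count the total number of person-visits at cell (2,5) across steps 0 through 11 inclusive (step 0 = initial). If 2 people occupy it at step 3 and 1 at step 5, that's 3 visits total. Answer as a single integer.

Answer: 0

Derivation:
Step 0: p0@(1,2) p1@(4,4) p2@(4,3) p3@(1,3) p4@(3,3) -> at (2,5): 0 [-], cum=0
Step 1: p0@(1,1) p1@(3,4) p2@(3,3) p3@(1,4) p4@(2,3) -> at (2,5): 0 [-], cum=0
Step 2: p0@ESC p1@(2,4) p2@(2,3) p3@ESC p4@(1,3) -> at (2,5): 0 [-], cum=0
Step 3: p0@ESC p1@(1,4) p2@(1,3) p3@ESC p4@(1,4) -> at (2,5): 0 [-], cum=0
Step 4: p0@ESC p1@ESC p2@(1,4) p3@ESC p4@ESC -> at (2,5): 0 [-], cum=0
Step 5: p0@ESC p1@ESC p2@ESC p3@ESC p4@ESC -> at (2,5): 0 [-], cum=0
Total visits = 0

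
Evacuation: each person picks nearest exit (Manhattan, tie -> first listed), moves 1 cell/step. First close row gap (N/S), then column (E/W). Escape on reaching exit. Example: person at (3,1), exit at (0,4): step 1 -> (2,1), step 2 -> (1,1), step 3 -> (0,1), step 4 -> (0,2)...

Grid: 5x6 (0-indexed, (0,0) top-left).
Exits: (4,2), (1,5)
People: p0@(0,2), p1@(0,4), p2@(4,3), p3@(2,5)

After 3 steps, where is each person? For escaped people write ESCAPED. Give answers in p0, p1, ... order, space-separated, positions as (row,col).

Step 1: p0:(0,2)->(1,2) | p1:(0,4)->(1,4) | p2:(4,3)->(4,2)->EXIT | p3:(2,5)->(1,5)->EXIT
Step 2: p0:(1,2)->(2,2) | p1:(1,4)->(1,5)->EXIT | p2:escaped | p3:escaped
Step 3: p0:(2,2)->(3,2) | p1:escaped | p2:escaped | p3:escaped

(3,2) ESCAPED ESCAPED ESCAPED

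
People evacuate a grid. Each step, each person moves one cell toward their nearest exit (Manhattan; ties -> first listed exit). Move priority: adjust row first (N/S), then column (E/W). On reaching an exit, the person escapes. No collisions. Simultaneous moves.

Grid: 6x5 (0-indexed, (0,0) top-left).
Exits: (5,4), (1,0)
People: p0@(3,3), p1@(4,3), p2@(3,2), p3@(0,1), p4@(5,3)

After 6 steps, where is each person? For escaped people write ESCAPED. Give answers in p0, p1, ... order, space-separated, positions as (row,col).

Step 1: p0:(3,3)->(4,3) | p1:(4,3)->(5,3) | p2:(3,2)->(4,2) | p3:(0,1)->(1,1) | p4:(5,3)->(5,4)->EXIT
Step 2: p0:(4,3)->(5,3) | p1:(5,3)->(5,4)->EXIT | p2:(4,2)->(5,2) | p3:(1,1)->(1,0)->EXIT | p4:escaped
Step 3: p0:(5,3)->(5,4)->EXIT | p1:escaped | p2:(5,2)->(5,3) | p3:escaped | p4:escaped
Step 4: p0:escaped | p1:escaped | p2:(5,3)->(5,4)->EXIT | p3:escaped | p4:escaped

ESCAPED ESCAPED ESCAPED ESCAPED ESCAPED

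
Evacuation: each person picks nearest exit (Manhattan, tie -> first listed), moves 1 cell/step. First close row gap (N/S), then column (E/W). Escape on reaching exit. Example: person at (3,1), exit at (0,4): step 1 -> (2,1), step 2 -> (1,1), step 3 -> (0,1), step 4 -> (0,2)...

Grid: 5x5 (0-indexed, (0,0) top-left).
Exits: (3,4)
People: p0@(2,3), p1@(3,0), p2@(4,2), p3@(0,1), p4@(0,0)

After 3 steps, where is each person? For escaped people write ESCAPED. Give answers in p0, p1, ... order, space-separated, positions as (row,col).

Step 1: p0:(2,3)->(3,3) | p1:(3,0)->(3,1) | p2:(4,2)->(3,2) | p3:(0,1)->(1,1) | p4:(0,0)->(1,0)
Step 2: p0:(3,3)->(3,4)->EXIT | p1:(3,1)->(3,2) | p2:(3,2)->(3,3) | p3:(1,1)->(2,1) | p4:(1,0)->(2,0)
Step 3: p0:escaped | p1:(3,2)->(3,3) | p2:(3,3)->(3,4)->EXIT | p3:(2,1)->(3,1) | p4:(2,0)->(3,0)

ESCAPED (3,3) ESCAPED (3,1) (3,0)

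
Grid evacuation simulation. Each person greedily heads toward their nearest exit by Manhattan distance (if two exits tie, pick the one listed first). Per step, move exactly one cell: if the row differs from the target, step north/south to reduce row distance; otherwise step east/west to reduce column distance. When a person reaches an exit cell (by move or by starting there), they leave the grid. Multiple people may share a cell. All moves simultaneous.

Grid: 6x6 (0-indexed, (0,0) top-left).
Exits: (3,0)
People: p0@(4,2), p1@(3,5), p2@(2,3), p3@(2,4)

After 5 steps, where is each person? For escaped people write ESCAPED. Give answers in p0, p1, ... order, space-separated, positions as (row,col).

Step 1: p0:(4,2)->(3,2) | p1:(3,5)->(3,4) | p2:(2,3)->(3,3) | p3:(2,4)->(3,4)
Step 2: p0:(3,2)->(3,1) | p1:(3,4)->(3,3) | p2:(3,3)->(3,2) | p3:(3,4)->(3,3)
Step 3: p0:(3,1)->(3,0)->EXIT | p1:(3,3)->(3,2) | p2:(3,2)->(3,1) | p3:(3,3)->(3,2)
Step 4: p0:escaped | p1:(3,2)->(3,1) | p2:(3,1)->(3,0)->EXIT | p3:(3,2)->(3,1)
Step 5: p0:escaped | p1:(3,1)->(3,0)->EXIT | p2:escaped | p3:(3,1)->(3,0)->EXIT

ESCAPED ESCAPED ESCAPED ESCAPED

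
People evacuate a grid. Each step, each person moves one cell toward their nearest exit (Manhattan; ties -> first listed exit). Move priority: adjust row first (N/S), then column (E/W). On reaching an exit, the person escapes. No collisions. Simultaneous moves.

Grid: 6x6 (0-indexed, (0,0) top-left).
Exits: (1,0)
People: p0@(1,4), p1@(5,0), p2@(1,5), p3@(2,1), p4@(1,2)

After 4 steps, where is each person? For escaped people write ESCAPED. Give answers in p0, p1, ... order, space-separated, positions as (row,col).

Step 1: p0:(1,4)->(1,3) | p1:(5,0)->(4,0) | p2:(1,5)->(1,4) | p3:(2,1)->(1,1) | p4:(1,2)->(1,1)
Step 2: p0:(1,3)->(1,2) | p1:(4,0)->(3,0) | p2:(1,4)->(1,3) | p3:(1,1)->(1,0)->EXIT | p4:(1,1)->(1,0)->EXIT
Step 3: p0:(1,2)->(1,1) | p1:(3,0)->(2,0) | p2:(1,3)->(1,2) | p3:escaped | p4:escaped
Step 4: p0:(1,1)->(1,0)->EXIT | p1:(2,0)->(1,0)->EXIT | p2:(1,2)->(1,1) | p3:escaped | p4:escaped

ESCAPED ESCAPED (1,1) ESCAPED ESCAPED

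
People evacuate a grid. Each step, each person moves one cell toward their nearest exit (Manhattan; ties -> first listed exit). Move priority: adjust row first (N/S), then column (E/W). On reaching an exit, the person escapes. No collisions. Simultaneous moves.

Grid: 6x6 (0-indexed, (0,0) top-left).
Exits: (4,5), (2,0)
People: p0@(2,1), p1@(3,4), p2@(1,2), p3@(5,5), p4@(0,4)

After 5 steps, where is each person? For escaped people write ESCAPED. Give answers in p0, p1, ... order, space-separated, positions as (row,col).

Step 1: p0:(2,1)->(2,0)->EXIT | p1:(3,4)->(4,4) | p2:(1,2)->(2,2) | p3:(5,5)->(4,5)->EXIT | p4:(0,4)->(1,4)
Step 2: p0:escaped | p1:(4,4)->(4,5)->EXIT | p2:(2,2)->(2,1) | p3:escaped | p4:(1,4)->(2,4)
Step 3: p0:escaped | p1:escaped | p2:(2,1)->(2,0)->EXIT | p3:escaped | p4:(2,4)->(3,4)
Step 4: p0:escaped | p1:escaped | p2:escaped | p3:escaped | p4:(3,4)->(4,4)
Step 5: p0:escaped | p1:escaped | p2:escaped | p3:escaped | p4:(4,4)->(4,5)->EXIT

ESCAPED ESCAPED ESCAPED ESCAPED ESCAPED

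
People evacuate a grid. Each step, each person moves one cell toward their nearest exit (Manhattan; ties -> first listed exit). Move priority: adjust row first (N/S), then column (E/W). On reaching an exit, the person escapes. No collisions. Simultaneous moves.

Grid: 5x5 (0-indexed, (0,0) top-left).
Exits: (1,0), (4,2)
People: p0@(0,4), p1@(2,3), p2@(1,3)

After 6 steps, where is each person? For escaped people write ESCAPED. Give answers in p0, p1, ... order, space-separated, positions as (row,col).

Step 1: p0:(0,4)->(1,4) | p1:(2,3)->(3,3) | p2:(1,3)->(1,2)
Step 2: p0:(1,4)->(1,3) | p1:(3,3)->(4,3) | p2:(1,2)->(1,1)
Step 3: p0:(1,3)->(1,2) | p1:(4,3)->(4,2)->EXIT | p2:(1,1)->(1,0)->EXIT
Step 4: p0:(1,2)->(1,1) | p1:escaped | p2:escaped
Step 5: p0:(1,1)->(1,0)->EXIT | p1:escaped | p2:escaped

ESCAPED ESCAPED ESCAPED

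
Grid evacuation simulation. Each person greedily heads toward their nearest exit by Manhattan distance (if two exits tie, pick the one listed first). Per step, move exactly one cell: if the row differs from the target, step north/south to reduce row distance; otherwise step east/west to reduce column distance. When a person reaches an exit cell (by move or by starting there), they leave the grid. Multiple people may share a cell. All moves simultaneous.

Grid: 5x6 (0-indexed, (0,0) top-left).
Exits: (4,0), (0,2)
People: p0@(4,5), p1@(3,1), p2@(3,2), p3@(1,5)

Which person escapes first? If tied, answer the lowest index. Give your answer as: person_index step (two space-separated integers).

Answer: 1 2

Derivation:
Step 1: p0:(4,5)->(4,4) | p1:(3,1)->(4,1) | p2:(3,2)->(4,2) | p3:(1,5)->(0,5)
Step 2: p0:(4,4)->(4,3) | p1:(4,1)->(4,0)->EXIT | p2:(4,2)->(4,1) | p3:(0,5)->(0,4)
Step 3: p0:(4,3)->(4,2) | p1:escaped | p2:(4,1)->(4,0)->EXIT | p3:(0,4)->(0,3)
Step 4: p0:(4,2)->(4,1) | p1:escaped | p2:escaped | p3:(0,3)->(0,2)->EXIT
Step 5: p0:(4,1)->(4,0)->EXIT | p1:escaped | p2:escaped | p3:escaped
Exit steps: [5, 2, 3, 4]
First to escape: p1 at step 2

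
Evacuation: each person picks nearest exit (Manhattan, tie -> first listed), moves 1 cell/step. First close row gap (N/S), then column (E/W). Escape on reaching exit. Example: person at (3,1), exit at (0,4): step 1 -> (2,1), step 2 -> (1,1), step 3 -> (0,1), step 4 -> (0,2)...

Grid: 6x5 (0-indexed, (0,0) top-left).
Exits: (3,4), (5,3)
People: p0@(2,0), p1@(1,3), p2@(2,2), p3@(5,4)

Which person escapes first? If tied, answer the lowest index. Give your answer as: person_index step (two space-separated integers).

Answer: 3 1

Derivation:
Step 1: p0:(2,0)->(3,0) | p1:(1,3)->(2,3) | p2:(2,2)->(3,2) | p3:(5,4)->(5,3)->EXIT
Step 2: p0:(3,0)->(3,1) | p1:(2,3)->(3,3) | p2:(3,2)->(3,3) | p3:escaped
Step 3: p0:(3,1)->(3,2) | p1:(3,3)->(3,4)->EXIT | p2:(3,3)->(3,4)->EXIT | p3:escaped
Step 4: p0:(3,2)->(3,3) | p1:escaped | p2:escaped | p3:escaped
Step 5: p0:(3,3)->(3,4)->EXIT | p1:escaped | p2:escaped | p3:escaped
Exit steps: [5, 3, 3, 1]
First to escape: p3 at step 1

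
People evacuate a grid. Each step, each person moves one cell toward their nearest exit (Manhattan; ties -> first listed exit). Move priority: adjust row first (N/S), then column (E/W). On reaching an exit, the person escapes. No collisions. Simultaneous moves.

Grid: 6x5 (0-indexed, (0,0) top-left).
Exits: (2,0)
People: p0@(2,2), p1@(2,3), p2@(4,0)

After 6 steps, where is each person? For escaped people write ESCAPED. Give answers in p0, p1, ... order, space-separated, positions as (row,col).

Step 1: p0:(2,2)->(2,1) | p1:(2,3)->(2,2) | p2:(4,0)->(3,0)
Step 2: p0:(2,1)->(2,0)->EXIT | p1:(2,2)->(2,1) | p2:(3,0)->(2,0)->EXIT
Step 3: p0:escaped | p1:(2,1)->(2,0)->EXIT | p2:escaped

ESCAPED ESCAPED ESCAPED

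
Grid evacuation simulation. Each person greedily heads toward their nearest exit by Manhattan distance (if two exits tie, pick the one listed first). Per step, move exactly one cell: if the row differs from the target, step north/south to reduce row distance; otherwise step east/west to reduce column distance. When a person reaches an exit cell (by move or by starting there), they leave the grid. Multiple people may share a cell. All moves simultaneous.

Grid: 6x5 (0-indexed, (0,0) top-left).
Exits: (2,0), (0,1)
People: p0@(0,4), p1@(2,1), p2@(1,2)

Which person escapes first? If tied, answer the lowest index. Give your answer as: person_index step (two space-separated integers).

Step 1: p0:(0,4)->(0,3) | p1:(2,1)->(2,0)->EXIT | p2:(1,2)->(0,2)
Step 2: p0:(0,3)->(0,2) | p1:escaped | p2:(0,2)->(0,1)->EXIT
Step 3: p0:(0,2)->(0,1)->EXIT | p1:escaped | p2:escaped
Exit steps: [3, 1, 2]
First to escape: p1 at step 1

Answer: 1 1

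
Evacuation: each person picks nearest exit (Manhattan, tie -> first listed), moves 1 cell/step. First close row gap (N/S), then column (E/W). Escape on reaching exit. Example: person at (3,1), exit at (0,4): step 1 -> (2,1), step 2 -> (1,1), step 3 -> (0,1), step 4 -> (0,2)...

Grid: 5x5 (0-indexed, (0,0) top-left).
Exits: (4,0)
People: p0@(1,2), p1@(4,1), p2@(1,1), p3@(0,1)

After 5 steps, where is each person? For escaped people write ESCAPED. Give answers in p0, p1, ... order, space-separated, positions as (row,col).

Step 1: p0:(1,2)->(2,2) | p1:(4,1)->(4,0)->EXIT | p2:(1,1)->(2,1) | p3:(0,1)->(1,1)
Step 2: p0:(2,2)->(3,2) | p1:escaped | p2:(2,1)->(3,1) | p3:(1,1)->(2,1)
Step 3: p0:(3,2)->(4,2) | p1:escaped | p2:(3,1)->(4,1) | p3:(2,1)->(3,1)
Step 4: p0:(4,2)->(4,1) | p1:escaped | p2:(4,1)->(4,0)->EXIT | p3:(3,1)->(4,1)
Step 5: p0:(4,1)->(4,0)->EXIT | p1:escaped | p2:escaped | p3:(4,1)->(4,0)->EXIT

ESCAPED ESCAPED ESCAPED ESCAPED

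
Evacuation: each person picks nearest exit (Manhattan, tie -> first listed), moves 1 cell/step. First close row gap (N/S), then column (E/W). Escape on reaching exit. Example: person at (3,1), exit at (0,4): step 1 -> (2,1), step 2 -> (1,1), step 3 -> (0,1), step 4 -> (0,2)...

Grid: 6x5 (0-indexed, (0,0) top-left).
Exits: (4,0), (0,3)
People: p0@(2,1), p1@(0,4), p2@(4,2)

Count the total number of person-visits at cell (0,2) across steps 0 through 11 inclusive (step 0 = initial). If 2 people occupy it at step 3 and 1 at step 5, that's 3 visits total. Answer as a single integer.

Answer: 0

Derivation:
Step 0: p0@(2,1) p1@(0,4) p2@(4,2) -> at (0,2): 0 [-], cum=0
Step 1: p0@(3,1) p1@ESC p2@(4,1) -> at (0,2): 0 [-], cum=0
Step 2: p0@(4,1) p1@ESC p2@ESC -> at (0,2): 0 [-], cum=0
Step 3: p0@ESC p1@ESC p2@ESC -> at (0,2): 0 [-], cum=0
Total visits = 0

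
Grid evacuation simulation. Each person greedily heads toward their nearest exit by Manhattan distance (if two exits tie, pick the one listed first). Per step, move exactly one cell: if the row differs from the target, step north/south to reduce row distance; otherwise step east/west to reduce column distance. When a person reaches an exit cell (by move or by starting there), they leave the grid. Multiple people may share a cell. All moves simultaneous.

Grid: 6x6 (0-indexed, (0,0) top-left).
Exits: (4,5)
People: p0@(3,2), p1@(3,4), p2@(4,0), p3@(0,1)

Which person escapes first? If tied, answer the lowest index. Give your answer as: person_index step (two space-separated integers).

Answer: 1 2

Derivation:
Step 1: p0:(3,2)->(4,2) | p1:(3,4)->(4,4) | p2:(4,0)->(4,1) | p3:(0,1)->(1,1)
Step 2: p0:(4,2)->(4,3) | p1:(4,4)->(4,5)->EXIT | p2:(4,1)->(4,2) | p3:(1,1)->(2,1)
Step 3: p0:(4,3)->(4,4) | p1:escaped | p2:(4,2)->(4,3) | p3:(2,1)->(3,1)
Step 4: p0:(4,4)->(4,5)->EXIT | p1:escaped | p2:(4,3)->(4,4) | p3:(3,1)->(4,1)
Step 5: p0:escaped | p1:escaped | p2:(4,4)->(4,5)->EXIT | p3:(4,1)->(4,2)
Step 6: p0:escaped | p1:escaped | p2:escaped | p3:(4,2)->(4,3)
Step 7: p0:escaped | p1:escaped | p2:escaped | p3:(4,3)->(4,4)
Step 8: p0:escaped | p1:escaped | p2:escaped | p3:(4,4)->(4,5)->EXIT
Exit steps: [4, 2, 5, 8]
First to escape: p1 at step 2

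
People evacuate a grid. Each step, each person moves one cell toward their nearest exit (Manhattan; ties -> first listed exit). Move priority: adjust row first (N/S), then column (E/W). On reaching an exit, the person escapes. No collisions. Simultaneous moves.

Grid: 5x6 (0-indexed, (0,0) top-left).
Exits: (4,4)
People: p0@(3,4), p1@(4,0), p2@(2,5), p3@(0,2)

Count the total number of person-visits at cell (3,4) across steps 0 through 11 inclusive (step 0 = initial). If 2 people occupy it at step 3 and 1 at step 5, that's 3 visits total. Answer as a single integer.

Answer: 1

Derivation:
Step 0: p0@(3,4) p1@(4,0) p2@(2,5) p3@(0,2) -> at (3,4): 1 [p0], cum=1
Step 1: p0@ESC p1@(4,1) p2@(3,5) p3@(1,2) -> at (3,4): 0 [-], cum=1
Step 2: p0@ESC p1@(4,2) p2@(4,5) p3@(2,2) -> at (3,4): 0 [-], cum=1
Step 3: p0@ESC p1@(4,3) p2@ESC p3@(3,2) -> at (3,4): 0 [-], cum=1
Step 4: p0@ESC p1@ESC p2@ESC p3@(4,2) -> at (3,4): 0 [-], cum=1
Step 5: p0@ESC p1@ESC p2@ESC p3@(4,3) -> at (3,4): 0 [-], cum=1
Step 6: p0@ESC p1@ESC p2@ESC p3@ESC -> at (3,4): 0 [-], cum=1
Total visits = 1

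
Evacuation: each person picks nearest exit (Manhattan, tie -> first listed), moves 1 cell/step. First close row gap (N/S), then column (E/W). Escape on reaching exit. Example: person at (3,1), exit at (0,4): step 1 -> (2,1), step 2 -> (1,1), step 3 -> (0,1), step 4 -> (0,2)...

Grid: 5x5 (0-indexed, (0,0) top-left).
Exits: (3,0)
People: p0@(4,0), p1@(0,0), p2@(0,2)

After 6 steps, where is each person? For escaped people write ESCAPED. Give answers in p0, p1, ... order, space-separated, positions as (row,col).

Step 1: p0:(4,0)->(3,0)->EXIT | p1:(0,0)->(1,0) | p2:(0,2)->(1,2)
Step 2: p0:escaped | p1:(1,0)->(2,0) | p2:(1,2)->(2,2)
Step 3: p0:escaped | p1:(2,0)->(3,0)->EXIT | p2:(2,2)->(3,2)
Step 4: p0:escaped | p1:escaped | p2:(3,2)->(3,1)
Step 5: p0:escaped | p1:escaped | p2:(3,1)->(3,0)->EXIT

ESCAPED ESCAPED ESCAPED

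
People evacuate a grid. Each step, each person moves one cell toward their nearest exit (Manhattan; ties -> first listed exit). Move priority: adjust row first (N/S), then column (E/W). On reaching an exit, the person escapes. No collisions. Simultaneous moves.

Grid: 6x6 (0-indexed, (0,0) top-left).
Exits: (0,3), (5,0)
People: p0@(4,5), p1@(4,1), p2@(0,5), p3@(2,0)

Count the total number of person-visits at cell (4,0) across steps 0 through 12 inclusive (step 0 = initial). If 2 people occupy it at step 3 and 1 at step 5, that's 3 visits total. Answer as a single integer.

Answer: 1

Derivation:
Step 0: p0@(4,5) p1@(4,1) p2@(0,5) p3@(2,0) -> at (4,0): 0 [-], cum=0
Step 1: p0@(3,5) p1@(5,1) p2@(0,4) p3@(3,0) -> at (4,0): 0 [-], cum=0
Step 2: p0@(2,5) p1@ESC p2@ESC p3@(4,0) -> at (4,0): 1 [p3], cum=1
Step 3: p0@(1,5) p1@ESC p2@ESC p3@ESC -> at (4,0): 0 [-], cum=1
Step 4: p0@(0,5) p1@ESC p2@ESC p3@ESC -> at (4,0): 0 [-], cum=1
Step 5: p0@(0,4) p1@ESC p2@ESC p3@ESC -> at (4,0): 0 [-], cum=1
Step 6: p0@ESC p1@ESC p2@ESC p3@ESC -> at (4,0): 0 [-], cum=1
Total visits = 1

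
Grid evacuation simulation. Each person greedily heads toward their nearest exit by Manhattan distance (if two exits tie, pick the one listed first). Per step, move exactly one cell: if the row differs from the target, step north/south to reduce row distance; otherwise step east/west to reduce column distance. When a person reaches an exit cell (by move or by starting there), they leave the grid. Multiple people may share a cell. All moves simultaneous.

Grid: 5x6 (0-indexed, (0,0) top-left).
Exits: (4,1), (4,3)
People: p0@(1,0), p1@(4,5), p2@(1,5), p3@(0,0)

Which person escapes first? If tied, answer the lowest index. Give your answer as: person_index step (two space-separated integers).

Step 1: p0:(1,0)->(2,0) | p1:(4,5)->(4,4) | p2:(1,5)->(2,5) | p3:(0,0)->(1,0)
Step 2: p0:(2,0)->(3,0) | p1:(4,4)->(4,3)->EXIT | p2:(2,5)->(3,5) | p3:(1,0)->(2,0)
Step 3: p0:(3,0)->(4,0) | p1:escaped | p2:(3,5)->(4,5) | p3:(2,0)->(3,0)
Step 4: p0:(4,0)->(4,1)->EXIT | p1:escaped | p2:(4,5)->(4,4) | p3:(3,0)->(4,0)
Step 5: p0:escaped | p1:escaped | p2:(4,4)->(4,3)->EXIT | p3:(4,0)->(4,1)->EXIT
Exit steps: [4, 2, 5, 5]
First to escape: p1 at step 2

Answer: 1 2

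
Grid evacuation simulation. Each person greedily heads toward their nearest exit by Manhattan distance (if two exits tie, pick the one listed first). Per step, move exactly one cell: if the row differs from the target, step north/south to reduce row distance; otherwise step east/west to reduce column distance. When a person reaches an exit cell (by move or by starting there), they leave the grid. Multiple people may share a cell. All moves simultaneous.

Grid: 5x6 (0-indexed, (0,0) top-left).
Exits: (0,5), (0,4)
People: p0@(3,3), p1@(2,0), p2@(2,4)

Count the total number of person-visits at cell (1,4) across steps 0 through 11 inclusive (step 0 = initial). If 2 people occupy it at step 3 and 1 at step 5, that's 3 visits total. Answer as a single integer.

Answer: 1

Derivation:
Step 0: p0@(3,3) p1@(2,0) p2@(2,4) -> at (1,4): 0 [-], cum=0
Step 1: p0@(2,3) p1@(1,0) p2@(1,4) -> at (1,4): 1 [p2], cum=1
Step 2: p0@(1,3) p1@(0,0) p2@ESC -> at (1,4): 0 [-], cum=1
Step 3: p0@(0,3) p1@(0,1) p2@ESC -> at (1,4): 0 [-], cum=1
Step 4: p0@ESC p1@(0,2) p2@ESC -> at (1,4): 0 [-], cum=1
Step 5: p0@ESC p1@(0,3) p2@ESC -> at (1,4): 0 [-], cum=1
Step 6: p0@ESC p1@ESC p2@ESC -> at (1,4): 0 [-], cum=1
Total visits = 1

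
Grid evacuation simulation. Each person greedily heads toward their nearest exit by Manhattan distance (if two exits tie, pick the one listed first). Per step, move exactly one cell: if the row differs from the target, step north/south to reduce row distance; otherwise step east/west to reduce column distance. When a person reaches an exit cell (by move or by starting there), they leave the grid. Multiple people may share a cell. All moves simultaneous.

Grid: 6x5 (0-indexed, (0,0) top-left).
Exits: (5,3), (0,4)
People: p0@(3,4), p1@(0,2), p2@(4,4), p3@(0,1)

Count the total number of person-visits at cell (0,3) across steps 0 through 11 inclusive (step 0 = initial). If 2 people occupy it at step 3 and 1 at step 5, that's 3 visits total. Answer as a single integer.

Answer: 2

Derivation:
Step 0: p0@(3,4) p1@(0,2) p2@(4,4) p3@(0,1) -> at (0,3): 0 [-], cum=0
Step 1: p0@(4,4) p1@(0,3) p2@(5,4) p3@(0,2) -> at (0,3): 1 [p1], cum=1
Step 2: p0@(5,4) p1@ESC p2@ESC p3@(0,3) -> at (0,3): 1 [p3], cum=2
Step 3: p0@ESC p1@ESC p2@ESC p3@ESC -> at (0,3): 0 [-], cum=2
Total visits = 2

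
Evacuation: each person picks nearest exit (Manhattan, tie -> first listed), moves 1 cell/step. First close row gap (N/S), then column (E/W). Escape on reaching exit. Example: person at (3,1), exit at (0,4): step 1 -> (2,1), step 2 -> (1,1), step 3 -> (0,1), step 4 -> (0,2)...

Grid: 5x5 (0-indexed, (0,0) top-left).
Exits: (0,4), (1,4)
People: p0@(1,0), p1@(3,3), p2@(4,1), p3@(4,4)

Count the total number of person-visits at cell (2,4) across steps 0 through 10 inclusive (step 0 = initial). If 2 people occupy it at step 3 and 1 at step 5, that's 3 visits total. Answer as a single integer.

Answer: 1

Derivation:
Step 0: p0@(1,0) p1@(3,3) p2@(4,1) p3@(4,4) -> at (2,4): 0 [-], cum=0
Step 1: p0@(1,1) p1@(2,3) p2@(3,1) p3@(3,4) -> at (2,4): 0 [-], cum=0
Step 2: p0@(1,2) p1@(1,3) p2@(2,1) p3@(2,4) -> at (2,4): 1 [p3], cum=1
Step 3: p0@(1,3) p1@ESC p2@(1,1) p3@ESC -> at (2,4): 0 [-], cum=1
Step 4: p0@ESC p1@ESC p2@(1,2) p3@ESC -> at (2,4): 0 [-], cum=1
Step 5: p0@ESC p1@ESC p2@(1,3) p3@ESC -> at (2,4): 0 [-], cum=1
Step 6: p0@ESC p1@ESC p2@ESC p3@ESC -> at (2,4): 0 [-], cum=1
Total visits = 1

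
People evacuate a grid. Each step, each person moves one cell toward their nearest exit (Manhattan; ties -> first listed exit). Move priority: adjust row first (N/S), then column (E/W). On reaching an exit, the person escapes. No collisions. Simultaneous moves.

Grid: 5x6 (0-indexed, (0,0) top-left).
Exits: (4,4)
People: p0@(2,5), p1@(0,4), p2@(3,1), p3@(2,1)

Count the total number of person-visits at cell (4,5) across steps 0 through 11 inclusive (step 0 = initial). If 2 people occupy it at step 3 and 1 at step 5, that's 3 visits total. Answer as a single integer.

Step 0: p0@(2,5) p1@(0,4) p2@(3,1) p3@(2,1) -> at (4,5): 0 [-], cum=0
Step 1: p0@(3,5) p1@(1,4) p2@(4,1) p3@(3,1) -> at (4,5): 0 [-], cum=0
Step 2: p0@(4,5) p1@(2,4) p2@(4,2) p3@(4,1) -> at (4,5): 1 [p0], cum=1
Step 3: p0@ESC p1@(3,4) p2@(4,3) p3@(4,2) -> at (4,5): 0 [-], cum=1
Step 4: p0@ESC p1@ESC p2@ESC p3@(4,3) -> at (4,5): 0 [-], cum=1
Step 5: p0@ESC p1@ESC p2@ESC p3@ESC -> at (4,5): 0 [-], cum=1
Total visits = 1

Answer: 1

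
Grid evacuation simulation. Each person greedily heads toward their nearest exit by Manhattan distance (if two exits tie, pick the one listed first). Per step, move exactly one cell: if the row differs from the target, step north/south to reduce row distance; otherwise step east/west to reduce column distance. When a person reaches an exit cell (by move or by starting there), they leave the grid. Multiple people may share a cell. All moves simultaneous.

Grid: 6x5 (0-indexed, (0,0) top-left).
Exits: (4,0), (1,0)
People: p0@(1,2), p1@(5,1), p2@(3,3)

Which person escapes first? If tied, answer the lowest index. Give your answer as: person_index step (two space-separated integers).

Step 1: p0:(1,2)->(1,1) | p1:(5,1)->(4,1) | p2:(3,3)->(4,3)
Step 2: p0:(1,1)->(1,0)->EXIT | p1:(4,1)->(4,0)->EXIT | p2:(4,3)->(4,2)
Step 3: p0:escaped | p1:escaped | p2:(4,2)->(4,1)
Step 4: p0:escaped | p1:escaped | p2:(4,1)->(4,0)->EXIT
Exit steps: [2, 2, 4]
First to escape: p0 at step 2

Answer: 0 2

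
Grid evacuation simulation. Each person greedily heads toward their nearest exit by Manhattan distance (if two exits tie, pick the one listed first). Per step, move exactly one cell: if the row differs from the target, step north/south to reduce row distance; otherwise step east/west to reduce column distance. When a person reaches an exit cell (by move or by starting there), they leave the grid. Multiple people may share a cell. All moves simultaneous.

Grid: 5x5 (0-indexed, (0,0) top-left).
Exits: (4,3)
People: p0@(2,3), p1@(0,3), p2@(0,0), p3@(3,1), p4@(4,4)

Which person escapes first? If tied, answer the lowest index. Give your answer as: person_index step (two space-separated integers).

Answer: 4 1

Derivation:
Step 1: p0:(2,3)->(3,3) | p1:(0,3)->(1,3) | p2:(0,0)->(1,0) | p3:(3,1)->(4,1) | p4:(4,4)->(4,3)->EXIT
Step 2: p0:(3,3)->(4,3)->EXIT | p1:(1,3)->(2,3) | p2:(1,0)->(2,0) | p3:(4,1)->(4,2) | p4:escaped
Step 3: p0:escaped | p1:(2,3)->(3,3) | p2:(2,0)->(3,0) | p3:(4,2)->(4,3)->EXIT | p4:escaped
Step 4: p0:escaped | p1:(3,3)->(4,3)->EXIT | p2:(3,0)->(4,0) | p3:escaped | p4:escaped
Step 5: p0:escaped | p1:escaped | p2:(4,0)->(4,1) | p3:escaped | p4:escaped
Step 6: p0:escaped | p1:escaped | p2:(4,1)->(4,2) | p3:escaped | p4:escaped
Step 7: p0:escaped | p1:escaped | p2:(4,2)->(4,3)->EXIT | p3:escaped | p4:escaped
Exit steps: [2, 4, 7, 3, 1]
First to escape: p4 at step 1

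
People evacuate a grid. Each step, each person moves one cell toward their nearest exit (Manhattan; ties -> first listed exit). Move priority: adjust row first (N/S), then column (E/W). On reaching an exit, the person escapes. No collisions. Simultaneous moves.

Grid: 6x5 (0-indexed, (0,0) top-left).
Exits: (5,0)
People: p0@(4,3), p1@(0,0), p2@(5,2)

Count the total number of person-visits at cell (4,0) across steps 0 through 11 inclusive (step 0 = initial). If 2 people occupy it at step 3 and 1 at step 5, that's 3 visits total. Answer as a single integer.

Answer: 1

Derivation:
Step 0: p0@(4,3) p1@(0,0) p2@(5,2) -> at (4,0): 0 [-], cum=0
Step 1: p0@(5,3) p1@(1,0) p2@(5,1) -> at (4,0): 0 [-], cum=0
Step 2: p0@(5,2) p1@(2,0) p2@ESC -> at (4,0): 0 [-], cum=0
Step 3: p0@(5,1) p1@(3,0) p2@ESC -> at (4,0): 0 [-], cum=0
Step 4: p0@ESC p1@(4,0) p2@ESC -> at (4,0): 1 [p1], cum=1
Step 5: p0@ESC p1@ESC p2@ESC -> at (4,0): 0 [-], cum=1
Total visits = 1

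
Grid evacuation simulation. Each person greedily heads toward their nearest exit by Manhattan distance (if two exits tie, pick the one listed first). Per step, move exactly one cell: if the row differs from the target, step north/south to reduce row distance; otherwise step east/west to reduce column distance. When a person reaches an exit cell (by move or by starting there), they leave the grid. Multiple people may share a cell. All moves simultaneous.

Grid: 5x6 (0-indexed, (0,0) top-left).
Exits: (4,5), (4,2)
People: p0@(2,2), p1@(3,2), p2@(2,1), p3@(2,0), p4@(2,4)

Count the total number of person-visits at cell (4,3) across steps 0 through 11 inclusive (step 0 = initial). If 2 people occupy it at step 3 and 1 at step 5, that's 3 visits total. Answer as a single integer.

Step 0: p0@(2,2) p1@(3,2) p2@(2,1) p3@(2,0) p4@(2,4) -> at (4,3): 0 [-], cum=0
Step 1: p0@(3,2) p1@ESC p2@(3,1) p3@(3,0) p4@(3,4) -> at (4,3): 0 [-], cum=0
Step 2: p0@ESC p1@ESC p2@(4,1) p3@(4,0) p4@(4,4) -> at (4,3): 0 [-], cum=0
Step 3: p0@ESC p1@ESC p2@ESC p3@(4,1) p4@ESC -> at (4,3): 0 [-], cum=0
Step 4: p0@ESC p1@ESC p2@ESC p3@ESC p4@ESC -> at (4,3): 0 [-], cum=0
Total visits = 0

Answer: 0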